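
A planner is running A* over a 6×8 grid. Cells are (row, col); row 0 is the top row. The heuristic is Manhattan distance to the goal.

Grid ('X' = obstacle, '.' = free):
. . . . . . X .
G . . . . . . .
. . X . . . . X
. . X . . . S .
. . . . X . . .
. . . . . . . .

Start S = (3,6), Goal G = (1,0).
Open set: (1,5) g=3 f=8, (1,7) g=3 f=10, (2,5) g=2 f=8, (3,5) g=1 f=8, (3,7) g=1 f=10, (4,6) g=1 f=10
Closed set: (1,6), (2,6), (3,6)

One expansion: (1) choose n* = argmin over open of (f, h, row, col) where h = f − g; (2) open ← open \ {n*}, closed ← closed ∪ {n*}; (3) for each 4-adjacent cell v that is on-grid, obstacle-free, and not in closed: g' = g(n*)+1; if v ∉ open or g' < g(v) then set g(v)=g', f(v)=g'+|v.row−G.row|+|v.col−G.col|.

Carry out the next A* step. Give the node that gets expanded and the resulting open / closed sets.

step 1: expand (1,5) (f=8, h=5) → closed; open now [(0,5) g=4 f=10, (1,4) g=4 f=8, (1,7) g=3 f=10, (2,5) g=2 f=8, (3,5) g=1 f=8, (3,7) g=1 f=10, (4,6) g=1 f=10]

expanded=(1,5); open=[(0,5) g=4 f=10, (1,4) g=4 f=8, (1,7) g=3 f=10, (2,5) g=2 f=8, (3,5) g=1 f=8, (3,7) g=1 f=10, (4,6) g=1 f=10]; closed=[(1,5), (1,6), (2,6), (3,6)]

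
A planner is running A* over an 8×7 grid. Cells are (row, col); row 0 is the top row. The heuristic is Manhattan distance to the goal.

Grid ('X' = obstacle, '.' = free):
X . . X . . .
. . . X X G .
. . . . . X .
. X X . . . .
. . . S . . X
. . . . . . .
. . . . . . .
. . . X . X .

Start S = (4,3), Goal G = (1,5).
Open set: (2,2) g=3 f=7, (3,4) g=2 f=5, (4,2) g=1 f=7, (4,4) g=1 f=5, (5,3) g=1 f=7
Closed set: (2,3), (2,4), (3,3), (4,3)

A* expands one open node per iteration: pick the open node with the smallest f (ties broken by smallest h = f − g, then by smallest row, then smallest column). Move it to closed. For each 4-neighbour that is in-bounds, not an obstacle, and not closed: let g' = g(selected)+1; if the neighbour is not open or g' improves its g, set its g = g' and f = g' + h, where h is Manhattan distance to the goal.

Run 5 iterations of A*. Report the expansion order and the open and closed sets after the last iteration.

step 1: expand (3,4) (f=5, h=3) → closed; open now [(2,2) g=3 f=7, (3,5) g=3 f=5, (4,2) g=1 f=7, (4,4) g=1 f=5, (5,3) g=1 f=7]
step 2: expand (3,5) (f=5, h=2) → closed; open now [(2,2) g=3 f=7, (3,6) g=4 f=7, (4,2) g=1 f=7, (4,4) g=1 f=5, (4,5) g=4 f=7, (5,3) g=1 f=7]
step 3: expand (4,4) (f=5, h=4) → closed; open now [(2,2) g=3 f=7, (3,6) g=4 f=7, (4,2) g=1 f=7, (4,5) g=2 f=5, (5,3) g=1 f=7, (5,4) g=2 f=7]
step 4: expand (4,5) (f=5, h=3) → closed; open now [(2,2) g=3 f=7, (3,6) g=4 f=7, (4,2) g=1 f=7, (5,3) g=1 f=7, (5,4) g=2 f=7, (5,5) g=3 f=7]
step 5: expand (3,6) (f=7, h=3) → closed; open now [(2,2) g=3 f=7, (2,6) g=5 f=7, (4,2) g=1 f=7, (5,3) g=1 f=7, (5,4) g=2 f=7, (5,5) g=3 f=7]

order=[(3,4) → (3,5) → (4,4) → (4,5) → (3,6)]; open=[(2,2) g=3 f=7, (2,6) g=5 f=7, (4,2) g=1 f=7, (5,3) g=1 f=7, (5,4) g=2 f=7, (5,5) g=3 f=7]; closed=[(2,3), (2,4), (3,3), (3,4), (3,5), (3,6), (4,3), (4,4), (4,5)]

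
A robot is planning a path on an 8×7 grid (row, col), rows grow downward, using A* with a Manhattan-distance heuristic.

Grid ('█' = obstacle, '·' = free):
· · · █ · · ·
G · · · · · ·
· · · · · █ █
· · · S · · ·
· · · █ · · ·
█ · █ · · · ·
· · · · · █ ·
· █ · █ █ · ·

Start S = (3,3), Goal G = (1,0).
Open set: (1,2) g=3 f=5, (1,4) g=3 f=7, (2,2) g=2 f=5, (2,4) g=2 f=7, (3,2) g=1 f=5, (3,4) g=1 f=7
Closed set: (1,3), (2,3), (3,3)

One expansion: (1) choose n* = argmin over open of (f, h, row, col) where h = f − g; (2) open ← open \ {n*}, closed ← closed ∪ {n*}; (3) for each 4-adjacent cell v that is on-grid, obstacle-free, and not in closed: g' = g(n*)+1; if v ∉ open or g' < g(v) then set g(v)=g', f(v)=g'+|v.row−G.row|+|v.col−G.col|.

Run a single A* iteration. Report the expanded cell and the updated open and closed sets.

expanded=(1,2); open=[(0,2) g=4 f=7, (1,1) g=4 f=5, (1,4) g=3 f=7, (2,2) g=2 f=5, (2,4) g=2 f=7, (3,2) g=1 f=5, (3,4) g=1 f=7]; closed=[(1,2), (1,3), (2,3), (3,3)]

step 1: expand (1,2) (f=5, h=2) → closed; open now [(0,2) g=4 f=7, (1,1) g=4 f=5, (1,4) g=3 f=7, (2,2) g=2 f=5, (2,4) g=2 f=7, (3,2) g=1 f=5, (3,4) g=1 f=7]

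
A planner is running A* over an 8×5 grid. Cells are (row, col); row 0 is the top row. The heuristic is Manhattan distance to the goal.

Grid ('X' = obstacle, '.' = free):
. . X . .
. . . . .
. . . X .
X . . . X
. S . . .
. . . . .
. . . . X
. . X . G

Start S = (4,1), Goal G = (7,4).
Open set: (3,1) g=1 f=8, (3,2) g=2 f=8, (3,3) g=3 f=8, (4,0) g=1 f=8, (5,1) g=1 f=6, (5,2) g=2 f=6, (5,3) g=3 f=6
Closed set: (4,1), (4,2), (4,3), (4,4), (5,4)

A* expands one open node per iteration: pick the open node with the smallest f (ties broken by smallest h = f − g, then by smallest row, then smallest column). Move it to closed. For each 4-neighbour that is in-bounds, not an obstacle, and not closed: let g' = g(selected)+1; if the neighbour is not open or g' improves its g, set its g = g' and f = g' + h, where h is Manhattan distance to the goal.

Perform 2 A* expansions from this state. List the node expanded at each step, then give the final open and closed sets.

order=[(5,3) → (6,3)]; open=[(3,1) g=1 f=8, (3,2) g=2 f=8, (3,3) g=3 f=8, (4,0) g=1 f=8, (5,1) g=1 f=6, (5,2) g=2 f=6, (6,2) g=5 f=8, (7,3) g=5 f=6]; closed=[(4,1), (4,2), (4,3), (4,4), (5,3), (5,4), (6,3)]

step 1: expand (5,3) (f=6, h=3) → closed; open now [(3,1) g=1 f=8, (3,2) g=2 f=8, (3,3) g=3 f=8, (4,0) g=1 f=8, (5,1) g=1 f=6, (5,2) g=2 f=6, (6,3) g=4 f=6]
step 2: expand (6,3) (f=6, h=2) → closed; open now [(3,1) g=1 f=8, (3,2) g=2 f=8, (3,3) g=3 f=8, (4,0) g=1 f=8, (5,1) g=1 f=6, (5,2) g=2 f=6, (6,2) g=5 f=8, (7,3) g=5 f=6]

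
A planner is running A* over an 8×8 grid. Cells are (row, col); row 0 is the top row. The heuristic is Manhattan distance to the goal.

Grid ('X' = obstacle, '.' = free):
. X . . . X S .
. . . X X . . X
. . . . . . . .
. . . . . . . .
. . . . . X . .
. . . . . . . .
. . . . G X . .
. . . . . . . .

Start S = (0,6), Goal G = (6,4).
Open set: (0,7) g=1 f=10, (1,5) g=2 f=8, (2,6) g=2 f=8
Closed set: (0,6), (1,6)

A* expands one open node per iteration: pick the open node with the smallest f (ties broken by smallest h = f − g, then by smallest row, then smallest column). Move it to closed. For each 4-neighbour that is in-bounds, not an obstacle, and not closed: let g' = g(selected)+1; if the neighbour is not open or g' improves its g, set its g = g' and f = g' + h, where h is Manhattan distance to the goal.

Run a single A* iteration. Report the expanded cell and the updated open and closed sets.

expanded=(1,5); open=[(0,7) g=1 f=10, (2,5) g=3 f=8, (2,6) g=2 f=8]; closed=[(0,6), (1,5), (1,6)]

step 1: expand (1,5) (f=8, h=6) → closed; open now [(0,7) g=1 f=10, (2,5) g=3 f=8, (2,6) g=2 f=8]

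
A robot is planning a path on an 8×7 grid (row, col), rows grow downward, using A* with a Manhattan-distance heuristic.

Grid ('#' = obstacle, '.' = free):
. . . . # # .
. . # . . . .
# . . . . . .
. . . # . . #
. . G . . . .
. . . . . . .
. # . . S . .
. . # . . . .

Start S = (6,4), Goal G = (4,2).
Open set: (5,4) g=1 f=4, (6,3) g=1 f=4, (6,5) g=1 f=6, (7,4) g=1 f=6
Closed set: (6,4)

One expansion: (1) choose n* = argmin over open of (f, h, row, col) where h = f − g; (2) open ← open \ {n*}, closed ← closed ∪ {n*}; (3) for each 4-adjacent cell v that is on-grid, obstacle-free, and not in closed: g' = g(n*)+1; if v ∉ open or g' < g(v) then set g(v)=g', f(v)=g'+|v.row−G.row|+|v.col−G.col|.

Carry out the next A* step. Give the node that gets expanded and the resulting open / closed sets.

step 1: expand (5,4) (f=4, h=3) → closed; open now [(4,4) g=2 f=4, (5,3) g=2 f=4, (5,5) g=2 f=6, (6,3) g=1 f=4, (6,5) g=1 f=6, (7,4) g=1 f=6]

expanded=(5,4); open=[(4,4) g=2 f=4, (5,3) g=2 f=4, (5,5) g=2 f=6, (6,3) g=1 f=4, (6,5) g=1 f=6, (7,4) g=1 f=6]; closed=[(5,4), (6,4)]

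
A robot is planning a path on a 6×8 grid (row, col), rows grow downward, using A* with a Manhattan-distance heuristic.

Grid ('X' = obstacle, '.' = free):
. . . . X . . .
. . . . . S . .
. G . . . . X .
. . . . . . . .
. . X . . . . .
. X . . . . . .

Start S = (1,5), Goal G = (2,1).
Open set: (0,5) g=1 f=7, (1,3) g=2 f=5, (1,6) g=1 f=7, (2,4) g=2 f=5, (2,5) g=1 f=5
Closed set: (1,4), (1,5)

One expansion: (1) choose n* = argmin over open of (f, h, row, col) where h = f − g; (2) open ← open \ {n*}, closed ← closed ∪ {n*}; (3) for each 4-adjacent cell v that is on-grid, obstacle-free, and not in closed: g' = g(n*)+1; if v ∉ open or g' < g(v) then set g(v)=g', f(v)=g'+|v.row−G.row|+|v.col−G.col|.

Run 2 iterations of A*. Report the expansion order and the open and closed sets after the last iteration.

step 1: expand (1,3) (f=5, h=3) → closed; open now [(0,3) g=3 f=7, (0,5) g=1 f=7, (1,2) g=3 f=5, (1,6) g=1 f=7, (2,3) g=3 f=5, (2,4) g=2 f=5, (2,5) g=1 f=5]
step 2: expand (1,2) (f=5, h=2) → closed; open now [(0,2) g=4 f=7, (0,3) g=3 f=7, (0,5) g=1 f=7, (1,1) g=4 f=5, (1,6) g=1 f=7, (2,2) g=4 f=5, (2,3) g=3 f=5, (2,4) g=2 f=5, (2,5) g=1 f=5]

order=[(1,3) → (1,2)]; open=[(0,2) g=4 f=7, (0,3) g=3 f=7, (0,5) g=1 f=7, (1,1) g=4 f=5, (1,6) g=1 f=7, (2,2) g=4 f=5, (2,3) g=3 f=5, (2,4) g=2 f=5, (2,5) g=1 f=5]; closed=[(1,2), (1,3), (1,4), (1,5)]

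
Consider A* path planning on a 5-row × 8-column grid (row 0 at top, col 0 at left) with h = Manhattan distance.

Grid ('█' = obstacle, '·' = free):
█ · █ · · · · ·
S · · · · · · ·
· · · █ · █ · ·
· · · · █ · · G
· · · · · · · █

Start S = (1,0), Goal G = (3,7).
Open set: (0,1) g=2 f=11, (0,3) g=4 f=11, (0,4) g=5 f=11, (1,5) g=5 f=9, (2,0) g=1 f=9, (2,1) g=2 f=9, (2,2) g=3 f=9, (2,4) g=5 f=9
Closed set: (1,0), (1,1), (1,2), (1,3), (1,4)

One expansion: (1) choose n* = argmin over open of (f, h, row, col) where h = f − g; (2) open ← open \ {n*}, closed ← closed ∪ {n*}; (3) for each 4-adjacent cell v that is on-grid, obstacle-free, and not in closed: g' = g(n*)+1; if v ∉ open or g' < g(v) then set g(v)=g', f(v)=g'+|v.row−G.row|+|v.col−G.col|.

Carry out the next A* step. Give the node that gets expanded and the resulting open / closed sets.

expanded=(1,5); open=[(0,1) g=2 f=11, (0,3) g=4 f=11, (0,4) g=5 f=11, (0,5) g=6 f=11, (1,6) g=6 f=9, (2,0) g=1 f=9, (2,1) g=2 f=9, (2,2) g=3 f=9, (2,4) g=5 f=9]; closed=[(1,0), (1,1), (1,2), (1,3), (1,4), (1,5)]

step 1: expand (1,5) (f=9, h=4) → closed; open now [(0,1) g=2 f=11, (0,3) g=4 f=11, (0,4) g=5 f=11, (0,5) g=6 f=11, (1,6) g=6 f=9, (2,0) g=1 f=9, (2,1) g=2 f=9, (2,2) g=3 f=9, (2,4) g=5 f=9]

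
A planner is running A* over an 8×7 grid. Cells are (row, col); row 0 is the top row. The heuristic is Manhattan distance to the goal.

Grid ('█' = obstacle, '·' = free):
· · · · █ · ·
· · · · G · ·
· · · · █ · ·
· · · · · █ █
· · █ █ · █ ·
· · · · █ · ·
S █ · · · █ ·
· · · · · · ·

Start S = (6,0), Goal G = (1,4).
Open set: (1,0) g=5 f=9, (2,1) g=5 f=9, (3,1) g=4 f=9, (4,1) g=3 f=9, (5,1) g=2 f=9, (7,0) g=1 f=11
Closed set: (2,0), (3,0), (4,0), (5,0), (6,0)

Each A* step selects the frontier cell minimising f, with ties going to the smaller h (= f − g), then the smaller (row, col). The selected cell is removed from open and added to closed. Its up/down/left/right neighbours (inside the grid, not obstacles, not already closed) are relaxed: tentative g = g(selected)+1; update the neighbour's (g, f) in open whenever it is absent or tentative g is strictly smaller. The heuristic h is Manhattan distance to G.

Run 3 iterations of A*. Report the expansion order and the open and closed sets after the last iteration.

step 1: expand (1,0) (f=9, h=4) → closed; open now [(0,0) g=6 f=11, (1,1) g=6 f=9, (2,1) g=5 f=9, (3,1) g=4 f=9, (4,1) g=3 f=9, (5,1) g=2 f=9, (7,0) g=1 f=11]
step 2: expand (1,1) (f=9, h=3) → closed; open now [(0,0) g=6 f=11, (0,1) g=7 f=11, (1,2) g=7 f=9, (2,1) g=5 f=9, (3,1) g=4 f=9, (4,1) g=3 f=9, (5,1) g=2 f=9, (7,0) g=1 f=11]
step 3: expand (1,2) (f=9, h=2) → closed; open now [(0,0) g=6 f=11, (0,1) g=7 f=11, (0,2) g=8 f=11, (1,3) g=8 f=9, (2,1) g=5 f=9, (2,2) g=8 f=11, (3,1) g=4 f=9, (4,1) g=3 f=9, (5,1) g=2 f=9, (7,0) g=1 f=11]

order=[(1,0) → (1,1) → (1,2)]; open=[(0,0) g=6 f=11, (0,1) g=7 f=11, (0,2) g=8 f=11, (1,3) g=8 f=9, (2,1) g=5 f=9, (2,2) g=8 f=11, (3,1) g=4 f=9, (4,1) g=3 f=9, (5,1) g=2 f=9, (7,0) g=1 f=11]; closed=[(1,0), (1,1), (1,2), (2,0), (3,0), (4,0), (5,0), (6,0)]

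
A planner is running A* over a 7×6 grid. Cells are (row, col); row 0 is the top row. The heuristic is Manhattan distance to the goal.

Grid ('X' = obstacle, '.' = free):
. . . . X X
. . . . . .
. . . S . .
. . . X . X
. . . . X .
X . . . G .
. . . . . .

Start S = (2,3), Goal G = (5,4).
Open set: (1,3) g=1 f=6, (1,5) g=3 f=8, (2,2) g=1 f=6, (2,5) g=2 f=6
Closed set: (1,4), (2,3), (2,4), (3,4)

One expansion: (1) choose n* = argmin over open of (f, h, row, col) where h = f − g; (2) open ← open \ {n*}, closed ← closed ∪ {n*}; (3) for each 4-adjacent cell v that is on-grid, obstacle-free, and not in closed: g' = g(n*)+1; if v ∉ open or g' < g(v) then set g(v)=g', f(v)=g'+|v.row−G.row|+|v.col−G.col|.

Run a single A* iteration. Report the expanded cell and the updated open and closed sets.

step 1: expand (2,5) (f=6, h=4) → closed; open now [(1,3) g=1 f=6, (1,5) g=3 f=8, (2,2) g=1 f=6]

expanded=(2,5); open=[(1,3) g=1 f=6, (1,5) g=3 f=8, (2,2) g=1 f=6]; closed=[(1,4), (2,3), (2,4), (2,5), (3,4)]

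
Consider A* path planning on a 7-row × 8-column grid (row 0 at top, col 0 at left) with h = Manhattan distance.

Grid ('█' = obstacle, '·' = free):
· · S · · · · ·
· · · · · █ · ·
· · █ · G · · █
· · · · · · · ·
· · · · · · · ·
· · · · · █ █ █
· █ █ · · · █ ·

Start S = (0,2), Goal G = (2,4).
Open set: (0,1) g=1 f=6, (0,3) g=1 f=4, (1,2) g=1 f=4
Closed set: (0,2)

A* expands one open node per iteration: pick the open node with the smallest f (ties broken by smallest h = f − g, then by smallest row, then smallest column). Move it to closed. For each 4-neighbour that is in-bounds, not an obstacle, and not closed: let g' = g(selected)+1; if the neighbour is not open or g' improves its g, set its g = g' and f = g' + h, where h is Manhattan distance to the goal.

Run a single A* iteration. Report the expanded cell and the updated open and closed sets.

step 1: expand (0,3) (f=4, h=3) → closed; open now [(0,1) g=1 f=6, (0,4) g=2 f=4, (1,2) g=1 f=4, (1,3) g=2 f=4]

expanded=(0,3); open=[(0,1) g=1 f=6, (0,4) g=2 f=4, (1,2) g=1 f=4, (1,3) g=2 f=4]; closed=[(0,2), (0,3)]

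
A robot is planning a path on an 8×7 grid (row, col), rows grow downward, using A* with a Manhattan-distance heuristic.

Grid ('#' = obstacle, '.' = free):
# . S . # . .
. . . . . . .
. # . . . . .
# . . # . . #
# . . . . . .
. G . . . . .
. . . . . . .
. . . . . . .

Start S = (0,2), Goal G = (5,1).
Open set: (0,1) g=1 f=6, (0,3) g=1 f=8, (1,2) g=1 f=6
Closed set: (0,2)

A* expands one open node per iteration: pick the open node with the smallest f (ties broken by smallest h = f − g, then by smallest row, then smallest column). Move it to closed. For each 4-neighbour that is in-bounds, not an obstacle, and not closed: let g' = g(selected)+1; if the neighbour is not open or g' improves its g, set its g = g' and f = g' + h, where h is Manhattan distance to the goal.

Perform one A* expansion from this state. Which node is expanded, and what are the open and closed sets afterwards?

step 1: expand (0,1) (f=6, h=5) → closed; open now [(0,3) g=1 f=8, (1,1) g=2 f=6, (1,2) g=1 f=6]

expanded=(0,1); open=[(0,3) g=1 f=8, (1,1) g=2 f=6, (1,2) g=1 f=6]; closed=[(0,1), (0,2)]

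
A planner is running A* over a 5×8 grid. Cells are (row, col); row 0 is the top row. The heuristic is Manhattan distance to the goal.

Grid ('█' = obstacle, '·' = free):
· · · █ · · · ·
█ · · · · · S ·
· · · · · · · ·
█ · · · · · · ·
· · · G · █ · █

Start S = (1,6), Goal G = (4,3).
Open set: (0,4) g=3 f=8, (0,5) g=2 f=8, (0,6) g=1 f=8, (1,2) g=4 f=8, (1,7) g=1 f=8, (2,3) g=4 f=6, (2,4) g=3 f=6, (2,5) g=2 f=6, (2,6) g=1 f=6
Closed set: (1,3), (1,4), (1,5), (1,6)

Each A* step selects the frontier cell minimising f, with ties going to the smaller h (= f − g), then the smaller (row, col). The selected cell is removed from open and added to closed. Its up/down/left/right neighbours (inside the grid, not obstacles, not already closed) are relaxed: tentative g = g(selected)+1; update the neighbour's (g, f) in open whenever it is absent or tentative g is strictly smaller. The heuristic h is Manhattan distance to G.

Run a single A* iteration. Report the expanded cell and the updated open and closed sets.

step 1: expand (2,3) (f=6, h=2) → closed; open now [(0,4) g=3 f=8, (0,5) g=2 f=8, (0,6) g=1 f=8, (1,2) g=4 f=8, (1,7) g=1 f=8, (2,2) g=5 f=8, (2,4) g=3 f=6, (2,5) g=2 f=6, (2,6) g=1 f=6, (3,3) g=5 f=6]

expanded=(2,3); open=[(0,4) g=3 f=8, (0,5) g=2 f=8, (0,6) g=1 f=8, (1,2) g=4 f=8, (1,7) g=1 f=8, (2,2) g=5 f=8, (2,4) g=3 f=6, (2,5) g=2 f=6, (2,6) g=1 f=6, (3,3) g=5 f=6]; closed=[(1,3), (1,4), (1,5), (1,6), (2,3)]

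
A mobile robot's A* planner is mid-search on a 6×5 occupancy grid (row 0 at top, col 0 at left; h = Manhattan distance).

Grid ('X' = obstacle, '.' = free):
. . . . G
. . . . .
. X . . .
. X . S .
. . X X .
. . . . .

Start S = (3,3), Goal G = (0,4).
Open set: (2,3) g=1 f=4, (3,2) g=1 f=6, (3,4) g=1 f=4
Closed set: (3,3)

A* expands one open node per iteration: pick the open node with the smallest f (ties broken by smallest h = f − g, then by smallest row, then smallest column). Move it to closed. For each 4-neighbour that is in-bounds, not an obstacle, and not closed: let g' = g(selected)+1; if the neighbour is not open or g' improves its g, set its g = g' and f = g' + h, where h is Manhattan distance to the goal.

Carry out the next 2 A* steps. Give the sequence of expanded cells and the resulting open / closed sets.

order=[(2,3) → (1,3)]; open=[(0,3) g=3 f=4, (1,2) g=3 f=6, (1,4) g=3 f=4, (2,2) g=2 f=6, (2,4) g=2 f=4, (3,2) g=1 f=6, (3,4) g=1 f=4]; closed=[(1,3), (2,3), (3,3)]

step 1: expand (2,3) (f=4, h=3) → closed; open now [(1,3) g=2 f=4, (2,2) g=2 f=6, (2,4) g=2 f=4, (3,2) g=1 f=6, (3,4) g=1 f=4]
step 2: expand (1,3) (f=4, h=2) → closed; open now [(0,3) g=3 f=4, (1,2) g=3 f=6, (1,4) g=3 f=4, (2,2) g=2 f=6, (2,4) g=2 f=4, (3,2) g=1 f=6, (3,4) g=1 f=4]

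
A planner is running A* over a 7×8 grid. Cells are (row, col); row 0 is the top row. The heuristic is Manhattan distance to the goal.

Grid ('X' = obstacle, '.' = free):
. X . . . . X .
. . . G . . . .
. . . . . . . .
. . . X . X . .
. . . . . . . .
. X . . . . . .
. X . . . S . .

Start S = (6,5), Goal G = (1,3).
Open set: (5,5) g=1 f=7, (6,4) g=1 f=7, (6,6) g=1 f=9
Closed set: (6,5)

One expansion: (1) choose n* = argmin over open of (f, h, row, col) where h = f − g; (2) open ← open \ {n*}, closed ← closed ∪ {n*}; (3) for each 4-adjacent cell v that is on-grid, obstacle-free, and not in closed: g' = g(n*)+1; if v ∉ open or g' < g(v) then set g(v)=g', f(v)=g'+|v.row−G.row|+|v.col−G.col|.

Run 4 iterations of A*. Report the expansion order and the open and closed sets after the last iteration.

step 1: expand (5,5) (f=7, h=6) → closed; open now [(4,5) g=2 f=7, (5,4) g=2 f=7, (5,6) g=2 f=9, (6,4) g=1 f=7, (6,6) g=1 f=9]
step 2: expand (4,5) (f=7, h=5) → closed; open now [(4,4) g=3 f=7, (4,6) g=3 f=9, (5,4) g=2 f=7, (5,6) g=2 f=9, (6,4) g=1 f=7, (6,6) g=1 f=9]
step 3: expand (4,4) (f=7, h=4) → closed; open now [(3,4) g=4 f=7, (4,3) g=4 f=7, (4,6) g=3 f=9, (5,4) g=2 f=7, (5,6) g=2 f=9, (6,4) g=1 f=7, (6,6) g=1 f=9]
step 4: expand (3,4) (f=7, h=3) → closed; open now [(2,4) g=5 f=7, (4,3) g=4 f=7, (4,6) g=3 f=9, (5,4) g=2 f=7, (5,6) g=2 f=9, (6,4) g=1 f=7, (6,6) g=1 f=9]

order=[(5,5) → (4,5) → (4,4) → (3,4)]; open=[(2,4) g=5 f=7, (4,3) g=4 f=7, (4,6) g=3 f=9, (5,4) g=2 f=7, (5,6) g=2 f=9, (6,4) g=1 f=7, (6,6) g=1 f=9]; closed=[(3,4), (4,4), (4,5), (5,5), (6,5)]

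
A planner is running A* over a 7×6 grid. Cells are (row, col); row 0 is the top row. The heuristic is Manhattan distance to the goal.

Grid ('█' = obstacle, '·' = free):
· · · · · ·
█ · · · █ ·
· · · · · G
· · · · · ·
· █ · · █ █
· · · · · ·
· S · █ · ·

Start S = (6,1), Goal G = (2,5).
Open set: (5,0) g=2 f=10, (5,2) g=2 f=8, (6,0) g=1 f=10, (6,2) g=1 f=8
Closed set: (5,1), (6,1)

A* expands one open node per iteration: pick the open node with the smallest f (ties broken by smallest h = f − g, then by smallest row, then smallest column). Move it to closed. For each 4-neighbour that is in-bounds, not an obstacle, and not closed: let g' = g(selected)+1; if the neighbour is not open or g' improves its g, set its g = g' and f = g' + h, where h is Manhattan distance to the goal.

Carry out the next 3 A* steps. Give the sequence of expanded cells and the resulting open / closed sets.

order=[(5,2) → (4,2) → (3,2)]; open=[(2,2) g=5 f=8, (3,1) g=5 f=10, (3,3) g=5 f=8, (4,3) g=4 f=8, (5,0) g=2 f=10, (5,3) g=3 f=8, (6,0) g=1 f=10, (6,2) g=1 f=8]; closed=[(3,2), (4,2), (5,1), (5,2), (6,1)]

step 1: expand (5,2) (f=8, h=6) → closed; open now [(4,2) g=3 f=8, (5,0) g=2 f=10, (5,3) g=3 f=8, (6,0) g=1 f=10, (6,2) g=1 f=8]
step 2: expand (4,2) (f=8, h=5) → closed; open now [(3,2) g=4 f=8, (4,3) g=4 f=8, (5,0) g=2 f=10, (5,3) g=3 f=8, (6,0) g=1 f=10, (6,2) g=1 f=8]
step 3: expand (3,2) (f=8, h=4) → closed; open now [(2,2) g=5 f=8, (3,1) g=5 f=10, (3,3) g=5 f=8, (4,3) g=4 f=8, (5,0) g=2 f=10, (5,3) g=3 f=8, (6,0) g=1 f=10, (6,2) g=1 f=8]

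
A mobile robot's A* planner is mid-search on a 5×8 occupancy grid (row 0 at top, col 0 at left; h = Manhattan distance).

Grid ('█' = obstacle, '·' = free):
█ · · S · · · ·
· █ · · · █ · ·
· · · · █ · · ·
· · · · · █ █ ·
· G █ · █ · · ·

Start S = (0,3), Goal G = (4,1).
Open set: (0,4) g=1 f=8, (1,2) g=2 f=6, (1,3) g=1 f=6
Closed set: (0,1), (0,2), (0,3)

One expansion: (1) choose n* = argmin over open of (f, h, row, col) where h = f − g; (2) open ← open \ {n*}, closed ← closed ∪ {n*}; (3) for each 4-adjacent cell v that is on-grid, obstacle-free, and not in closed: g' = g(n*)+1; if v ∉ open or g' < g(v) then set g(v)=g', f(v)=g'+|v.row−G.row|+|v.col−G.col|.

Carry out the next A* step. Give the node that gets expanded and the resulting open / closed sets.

step 1: expand (1,2) (f=6, h=4) → closed; open now [(0,4) g=1 f=8, (1,3) g=1 f=6, (2,2) g=3 f=6]

expanded=(1,2); open=[(0,4) g=1 f=8, (1,3) g=1 f=6, (2,2) g=3 f=6]; closed=[(0,1), (0,2), (0,3), (1,2)]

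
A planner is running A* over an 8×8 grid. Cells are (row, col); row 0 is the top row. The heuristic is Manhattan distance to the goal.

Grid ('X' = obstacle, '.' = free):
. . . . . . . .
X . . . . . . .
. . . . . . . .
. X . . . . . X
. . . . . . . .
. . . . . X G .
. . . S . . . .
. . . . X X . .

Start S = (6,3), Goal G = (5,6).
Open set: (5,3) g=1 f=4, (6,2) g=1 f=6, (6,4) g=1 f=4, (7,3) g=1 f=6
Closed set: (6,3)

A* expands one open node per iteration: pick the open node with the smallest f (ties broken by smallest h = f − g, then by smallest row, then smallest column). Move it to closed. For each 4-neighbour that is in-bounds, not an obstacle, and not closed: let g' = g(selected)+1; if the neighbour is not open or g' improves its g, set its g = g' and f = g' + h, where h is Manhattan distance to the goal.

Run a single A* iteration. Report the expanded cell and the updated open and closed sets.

expanded=(5,3); open=[(4,3) g=2 f=6, (5,2) g=2 f=6, (5,4) g=2 f=4, (6,2) g=1 f=6, (6,4) g=1 f=4, (7,3) g=1 f=6]; closed=[(5,3), (6,3)]

step 1: expand (5,3) (f=4, h=3) → closed; open now [(4,3) g=2 f=6, (5,2) g=2 f=6, (5,4) g=2 f=4, (6,2) g=1 f=6, (6,4) g=1 f=4, (7,3) g=1 f=6]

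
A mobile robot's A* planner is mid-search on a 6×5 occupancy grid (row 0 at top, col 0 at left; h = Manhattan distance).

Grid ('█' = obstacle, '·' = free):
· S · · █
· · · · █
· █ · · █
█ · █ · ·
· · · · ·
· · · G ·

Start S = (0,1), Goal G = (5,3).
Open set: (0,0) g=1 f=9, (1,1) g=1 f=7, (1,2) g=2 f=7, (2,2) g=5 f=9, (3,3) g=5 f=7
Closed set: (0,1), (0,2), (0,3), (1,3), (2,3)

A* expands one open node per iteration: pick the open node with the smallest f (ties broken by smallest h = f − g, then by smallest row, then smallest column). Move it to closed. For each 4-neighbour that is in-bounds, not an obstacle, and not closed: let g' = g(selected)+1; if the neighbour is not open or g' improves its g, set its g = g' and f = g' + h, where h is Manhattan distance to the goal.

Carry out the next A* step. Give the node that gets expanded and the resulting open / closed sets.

step 1: expand (3,3) (f=7, h=2) → closed; open now [(0,0) g=1 f=9, (1,1) g=1 f=7, (1,2) g=2 f=7, (2,2) g=5 f=9, (3,4) g=6 f=9, (4,3) g=6 f=7]

expanded=(3,3); open=[(0,0) g=1 f=9, (1,1) g=1 f=7, (1,2) g=2 f=7, (2,2) g=5 f=9, (3,4) g=6 f=9, (4,3) g=6 f=7]; closed=[(0,1), (0,2), (0,3), (1,3), (2,3), (3,3)]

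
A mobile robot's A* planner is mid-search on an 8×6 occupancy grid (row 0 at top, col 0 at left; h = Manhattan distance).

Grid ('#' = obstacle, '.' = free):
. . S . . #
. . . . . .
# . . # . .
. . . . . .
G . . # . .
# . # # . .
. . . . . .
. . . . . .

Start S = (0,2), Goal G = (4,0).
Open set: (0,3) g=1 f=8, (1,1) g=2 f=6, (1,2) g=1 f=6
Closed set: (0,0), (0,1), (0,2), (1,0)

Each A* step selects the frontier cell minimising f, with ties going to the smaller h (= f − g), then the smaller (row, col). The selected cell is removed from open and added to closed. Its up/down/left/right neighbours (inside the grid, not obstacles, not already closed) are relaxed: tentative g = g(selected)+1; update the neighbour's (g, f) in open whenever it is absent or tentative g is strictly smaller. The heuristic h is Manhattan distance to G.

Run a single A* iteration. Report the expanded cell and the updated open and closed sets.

step 1: expand (1,1) (f=6, h=4) → closed; open now [(0,3) g=1 f=8, (1,2) g=1 f=6, (2,1) g=3 f=6]

expanded=(1,1); open=[(0,3) g=1 f=8, (1,2) g=1 f=6, (2,1) g=3 f=6]; closed=[(0,0), (0,1), (0,2), (1,0), (1,1)]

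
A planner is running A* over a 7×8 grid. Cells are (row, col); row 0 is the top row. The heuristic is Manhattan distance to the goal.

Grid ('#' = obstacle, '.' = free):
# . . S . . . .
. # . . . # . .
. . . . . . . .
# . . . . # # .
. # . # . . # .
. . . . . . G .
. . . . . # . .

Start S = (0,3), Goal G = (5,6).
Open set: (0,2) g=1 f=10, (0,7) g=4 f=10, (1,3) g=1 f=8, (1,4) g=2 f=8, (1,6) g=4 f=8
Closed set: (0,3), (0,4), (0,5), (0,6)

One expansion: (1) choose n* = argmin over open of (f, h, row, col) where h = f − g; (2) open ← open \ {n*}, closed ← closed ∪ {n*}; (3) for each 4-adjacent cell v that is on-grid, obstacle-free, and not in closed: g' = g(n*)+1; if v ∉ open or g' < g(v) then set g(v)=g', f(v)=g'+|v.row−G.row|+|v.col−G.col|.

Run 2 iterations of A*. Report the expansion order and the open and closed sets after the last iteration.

order=[(1,6) → (2,6)]; open=[(0,2) g=1 f=10, (0,7) g=4 f=10, (1,3) g=1 f=8, (1,4) g=2 f=8, (1,7) g=5 f=10, (2,5) g=6 f=10, (2,7) g=6 f=10]; closed=[(0,3), (0,4), (0,5), (0,6), (1,6), (2,6)]

step 1: expand (1,6) (f=8, h=4) → closed; open now [(0,2) g=1 f=10, (0,7) g=4 f=10, (1,3) g=1 f=8, (1,4) g=2 f=8, (1,7) g=5 f=10, (2,6) g=5 f=8]
step 2: expand (2,6) (f=8, h=3) → closed; open now [(0,2) g=1 f=10, (0,7) g=4 f=10, (1,3) g=1 f=8, (1,4) g=2 f=8, (1,7) g=5 f=10, (2,5) g=6 f=10, (2,7) g=6 f=10]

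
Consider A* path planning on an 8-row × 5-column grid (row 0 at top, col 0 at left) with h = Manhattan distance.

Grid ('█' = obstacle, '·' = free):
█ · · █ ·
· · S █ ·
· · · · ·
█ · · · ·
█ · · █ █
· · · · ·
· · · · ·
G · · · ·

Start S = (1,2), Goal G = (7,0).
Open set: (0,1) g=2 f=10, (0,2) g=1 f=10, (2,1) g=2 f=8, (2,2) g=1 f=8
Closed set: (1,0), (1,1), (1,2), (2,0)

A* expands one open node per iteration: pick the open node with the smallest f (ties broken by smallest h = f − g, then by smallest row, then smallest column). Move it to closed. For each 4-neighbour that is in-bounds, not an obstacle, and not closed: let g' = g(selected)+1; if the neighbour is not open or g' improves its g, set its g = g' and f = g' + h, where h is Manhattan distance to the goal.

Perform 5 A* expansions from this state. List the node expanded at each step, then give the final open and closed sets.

step 1: expand (2,1) (f=8, h=6) → closed; open now [(0,1) g=2 f=10, (0,2) g=1 f=10, (2,2) g=1 f=8, (3,1) g=3 f=8]
step 2: expand (3,1) (f=8, h=5) → closed; open now [(0,1) g=2 f=10, (0,2) g=1 f=10, (2,2) g=1 f=8, (3,2) g=4 f=10, (4,1) g=4 f=8]
step 3: expand (4,1) (f=8, h=4) → closed; open now [(0,1) g=2 f=10, (0,2) g=1 f=10, (2,2) g=1 f=8, (3,2) g=4 f=10, (4,2) g=5 f=10, (5,1) g=5 f=8]
step 4: expand (5,1) (f=8, h=3) → closed; open now [(0,1) g=2 f=10, (0,2) g=1 f=10, (2,2) g=1 f=8, (3,2) g=4 f=10, (4,2) g=5 f=10, (5,0) g=6 f=8, (5,2) g=6 f=10, (6,1) g=6 f=8]
step 5: expand (5,0) (f=8, h=2) → closed; open now [(0,1) g=2 f=10, (0,2) g=1 f=10, (2,2) g=1 f=8, (3,2) g=4 f=10, (4,2) g=5 f=10, (5,2) g=6 f=10, (6,0) g=7 f=8, (6,1) g=6 f=8]

order=[(2,1) → (3,1) → (4,1) → (5,1) → (5,0)]; open=[(0,1) g=2 f=10, (0,2) g=1 f=10, (2,2) g=1 f=8, (3,2) g=4 f=10, (4,2) g=5 f=10, (5,2) g=6 f=10, (6,0) g=7 f=8, (6,1) g=6 f=8]; closed=[(1,0), (1,1), (1,2), (2,0), (2,1), (3,1), (4,1), (5,0), (5,1)]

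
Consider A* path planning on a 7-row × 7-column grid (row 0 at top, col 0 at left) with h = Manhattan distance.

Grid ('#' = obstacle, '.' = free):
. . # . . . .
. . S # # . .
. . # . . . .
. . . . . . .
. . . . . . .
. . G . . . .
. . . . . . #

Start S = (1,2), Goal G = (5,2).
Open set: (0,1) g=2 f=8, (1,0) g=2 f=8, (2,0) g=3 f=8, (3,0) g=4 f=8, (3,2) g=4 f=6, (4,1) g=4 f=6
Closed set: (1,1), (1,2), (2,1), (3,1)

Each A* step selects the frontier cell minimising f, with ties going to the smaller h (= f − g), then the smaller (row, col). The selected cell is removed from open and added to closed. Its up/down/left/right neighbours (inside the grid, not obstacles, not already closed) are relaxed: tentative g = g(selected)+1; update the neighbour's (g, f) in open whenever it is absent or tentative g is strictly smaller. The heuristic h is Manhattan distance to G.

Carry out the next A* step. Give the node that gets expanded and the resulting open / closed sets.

step 1: expand (3,2) (f=6, h=2) → closed; open now [(0,1) g=2 f=8, (1,0) g=2 f=8, (2,0) g=3 f=8, (3,0) g=4 f=8, (3,3) g=5 f=8, (4,1) g=4 f=6, (4,2) g=5 f=6]

expanded=(3,2); open=[(0,1) g=2 f=8, (1,0) g=2 f=8, (2,0) g=3 f=8, (3,0) g=4 f=8, (3,3) g=5 f=8, (4,1) g=4 f=6, (4,2) g=5 f=6]; closed=[(1,1), (1,2), (2,1), (3,1), (3,2)]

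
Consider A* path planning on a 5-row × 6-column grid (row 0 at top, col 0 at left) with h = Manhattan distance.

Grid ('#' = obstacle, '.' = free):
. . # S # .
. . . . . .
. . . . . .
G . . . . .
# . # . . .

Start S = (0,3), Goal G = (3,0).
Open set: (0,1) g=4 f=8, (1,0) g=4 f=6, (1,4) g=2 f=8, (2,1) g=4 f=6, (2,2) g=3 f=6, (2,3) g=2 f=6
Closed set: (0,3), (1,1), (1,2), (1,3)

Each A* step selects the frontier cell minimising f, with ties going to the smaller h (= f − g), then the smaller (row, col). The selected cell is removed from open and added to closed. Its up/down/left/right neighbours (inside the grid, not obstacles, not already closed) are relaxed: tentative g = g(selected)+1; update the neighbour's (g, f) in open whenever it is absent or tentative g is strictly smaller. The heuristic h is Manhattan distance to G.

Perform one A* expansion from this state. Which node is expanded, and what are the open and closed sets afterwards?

step 1: expand (1,0) (f=6, h=2) → closed; open now [(0,0) g=5 f=8, (0,1) g=4 f=8, (1,4) g=2 f=8, (2,0) g=5 f=6, (2,1) g=4 f=6, (2,2) g=3 f=6, (2,3) g=2 f=6]

expanded=(1,0); open=[(0,0) g=5 f=8, (0,1) g=4 f=8, (1,4) g=2 f=8, (2,0) g=5 f=6, (2,1) g=4 f=6, (2,2) g=3 f=6, (2,3) g=2 f=6]; closed=[(0,3), (1,0), (1,1), (1,2), (1,3)]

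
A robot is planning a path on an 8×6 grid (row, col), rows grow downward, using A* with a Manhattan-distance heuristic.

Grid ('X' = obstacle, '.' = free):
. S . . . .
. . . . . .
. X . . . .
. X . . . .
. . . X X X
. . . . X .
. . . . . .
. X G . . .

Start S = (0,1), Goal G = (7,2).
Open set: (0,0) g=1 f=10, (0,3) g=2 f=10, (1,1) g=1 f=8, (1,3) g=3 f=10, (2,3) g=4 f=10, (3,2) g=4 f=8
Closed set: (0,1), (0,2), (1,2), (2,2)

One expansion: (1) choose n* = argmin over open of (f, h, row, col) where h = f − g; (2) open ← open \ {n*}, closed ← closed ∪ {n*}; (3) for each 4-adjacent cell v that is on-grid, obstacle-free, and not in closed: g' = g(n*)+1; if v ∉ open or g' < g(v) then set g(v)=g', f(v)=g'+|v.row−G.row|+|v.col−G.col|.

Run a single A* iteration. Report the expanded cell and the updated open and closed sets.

expanded=(3,2); open=[(0,0) g=1 f=10, (0,3) g=2 f=10, (1,1) g=1 f=8, (1,3) g=3 f=10, (2,3) g=4 f=10, (3,3) g=5 f=10, (4,2) g=5 f=8]; closed=[(0,1), (0,2), (1,2), (2,2), (3,2)]

step 1: expand (3,2) (f=8, h=4) → closed; open now [(0,0) g=1 f=10, (0,3) g=2 f=10, (1,1) g=1 f=8, (1,3) g=3 f=10, (2,3) g=4 f=10, (3,3) g=5 f=10, (4,2) g=5 f=8]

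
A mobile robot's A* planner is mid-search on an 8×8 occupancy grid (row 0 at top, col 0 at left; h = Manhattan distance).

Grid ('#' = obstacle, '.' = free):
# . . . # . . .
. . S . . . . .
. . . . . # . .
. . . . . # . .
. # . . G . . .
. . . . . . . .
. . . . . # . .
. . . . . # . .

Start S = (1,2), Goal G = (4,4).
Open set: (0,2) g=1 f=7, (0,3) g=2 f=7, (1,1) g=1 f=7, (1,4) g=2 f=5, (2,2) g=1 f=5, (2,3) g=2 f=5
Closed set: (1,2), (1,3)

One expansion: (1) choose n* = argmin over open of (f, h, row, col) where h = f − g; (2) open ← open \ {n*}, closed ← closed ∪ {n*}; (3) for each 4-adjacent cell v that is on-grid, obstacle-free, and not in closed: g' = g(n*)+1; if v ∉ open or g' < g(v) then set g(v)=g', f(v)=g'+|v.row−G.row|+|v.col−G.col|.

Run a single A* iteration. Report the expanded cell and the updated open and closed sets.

expanded=(1,4); open=[(0,2) g=1 f=7, (0,3) g=2 f=7, (1,1) g=1 f=7, (1,5) g=3 f=7, (2,2) g=1 f=5, (2,3) g=2 f=5, (2,4) g=3 f=5]; closed=[(1,2), (1,3), (1,4)]

step 1: expand (1,4) (f=5, h=3) → closed; open now [(0,2) g=1 f=7, (0,3) g=2 f=7, (1,1) g=1 f=7, (1,5) g=3 f=7, (2,2) g=1 f=5, (2,3) g=2 f=5, (2,4) g=3 f=5]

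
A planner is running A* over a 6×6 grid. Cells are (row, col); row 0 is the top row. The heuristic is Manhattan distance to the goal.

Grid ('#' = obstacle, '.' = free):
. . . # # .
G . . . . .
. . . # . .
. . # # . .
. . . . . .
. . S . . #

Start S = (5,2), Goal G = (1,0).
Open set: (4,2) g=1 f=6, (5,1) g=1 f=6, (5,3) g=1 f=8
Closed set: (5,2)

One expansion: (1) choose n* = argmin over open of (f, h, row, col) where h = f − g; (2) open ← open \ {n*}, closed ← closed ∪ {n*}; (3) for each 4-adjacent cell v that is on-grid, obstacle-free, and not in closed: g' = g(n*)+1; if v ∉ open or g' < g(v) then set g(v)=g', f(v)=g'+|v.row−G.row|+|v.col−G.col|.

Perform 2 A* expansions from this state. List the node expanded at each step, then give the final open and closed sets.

order=[(4,2) → (4,1)]; open=[(3,1) g=3 f=6, (4,0) g=3 f=6, (4,3) g=2 f=8, (5,1) g=1 f=6, (5,3) g=1 f=8]; closed=[(4,1), (4,2), (5,2)]

step 1: expand (4,2) (f=6, h=5) → closed; open now [(4,1) g=2 f=6, (4,3) g=2 f=8, (5,1) g=1 f=6, (5,3) g=1 f=8]
step 2: expand (4,1) (f=6, h=4) → closed; open now [(3,1) g=3 f=6, (4,0) g=3 f=6, (4,3) g=2 f=8, (5,1) g=1 f=6, (5,3) g=1 f=8]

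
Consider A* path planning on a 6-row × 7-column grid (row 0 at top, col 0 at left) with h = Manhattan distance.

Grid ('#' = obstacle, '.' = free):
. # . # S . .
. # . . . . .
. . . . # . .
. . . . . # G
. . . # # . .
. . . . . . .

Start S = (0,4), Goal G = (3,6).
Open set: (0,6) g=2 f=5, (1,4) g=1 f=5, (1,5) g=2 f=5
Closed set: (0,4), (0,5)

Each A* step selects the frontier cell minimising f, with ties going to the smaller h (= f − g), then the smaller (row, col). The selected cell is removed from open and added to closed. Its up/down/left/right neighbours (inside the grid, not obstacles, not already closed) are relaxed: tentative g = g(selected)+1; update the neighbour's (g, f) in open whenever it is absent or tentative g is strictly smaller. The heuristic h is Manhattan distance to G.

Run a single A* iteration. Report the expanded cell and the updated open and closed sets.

expanded=(0,6); open=[(1,4) g=1 f=5, (1,5) g=2 f=5, (1,6) g=3 f=5]; closed=[(0,4), (0,5), (0,6)]

step 1: expand (0,6) (f=5, h=3) → closed; open now [(1,4) g=1 f=5, (1,5) g=2 f=5, (1,6) g=3 f=5]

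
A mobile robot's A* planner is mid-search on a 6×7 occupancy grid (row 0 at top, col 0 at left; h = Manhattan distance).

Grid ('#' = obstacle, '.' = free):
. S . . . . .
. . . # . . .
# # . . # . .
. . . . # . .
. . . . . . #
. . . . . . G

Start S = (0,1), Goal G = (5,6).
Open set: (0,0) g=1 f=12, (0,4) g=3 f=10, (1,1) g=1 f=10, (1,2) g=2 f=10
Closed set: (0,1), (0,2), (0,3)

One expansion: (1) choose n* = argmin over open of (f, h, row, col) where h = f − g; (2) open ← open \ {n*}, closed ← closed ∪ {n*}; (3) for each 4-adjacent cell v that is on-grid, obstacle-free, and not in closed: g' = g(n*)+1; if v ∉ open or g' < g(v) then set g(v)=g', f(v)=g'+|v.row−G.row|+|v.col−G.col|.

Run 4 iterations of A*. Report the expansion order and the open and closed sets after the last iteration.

step 1: expand (0,4) (f=10, h=7) → closed; open now [(0,0) g=1 f=12, (0,5) g=4 f=10, (1,1) g=1 f=10, (1,2) g=2 f=10, (1,4) g=4 f=10]
step 2: expand (0,5) (f=10, h=6) → closed; open now [(0,0) g=1 f=12, (0,6) g=5 f=10, (1,1) g=1 f=10, (1,2) g=2 f=10, (1,4) g=4 f=10, (1,5) g=5 f=10]
step 3: expand (0,6) (f=10, h=5) → closed; open now [(0,0) g=1 f=12, (1,1) g=1 f=10, (1,2) g=2 f=10, (1,4) g=4 f=10, (1,5) g=5 f=10, (1,6) g=6 f=10]
step 4: expand (1,6) (f=10, h=4) → closed; open now [(0,0) g=1 f=12, (1,1) g=1 f=10, (1,2) g=2 f=10, (1,4) g=4 f=10, (1,5) g=5 f=10, (2,6) g=7 f=10]

order=[(0,4) → (0,5) → (0,6) → (1,6)]; open=[(0,0) g=1 f=12, (1,1) g=1 f=10, (1,2) g=2 f=10, (1,4) g=4 f=10, (1,5) g=5 f=10, (2,6) g=7 f=10]; closed=[(0,1), (0,2), (0,3), (0,4), (0,5), (0,6), (1,6)]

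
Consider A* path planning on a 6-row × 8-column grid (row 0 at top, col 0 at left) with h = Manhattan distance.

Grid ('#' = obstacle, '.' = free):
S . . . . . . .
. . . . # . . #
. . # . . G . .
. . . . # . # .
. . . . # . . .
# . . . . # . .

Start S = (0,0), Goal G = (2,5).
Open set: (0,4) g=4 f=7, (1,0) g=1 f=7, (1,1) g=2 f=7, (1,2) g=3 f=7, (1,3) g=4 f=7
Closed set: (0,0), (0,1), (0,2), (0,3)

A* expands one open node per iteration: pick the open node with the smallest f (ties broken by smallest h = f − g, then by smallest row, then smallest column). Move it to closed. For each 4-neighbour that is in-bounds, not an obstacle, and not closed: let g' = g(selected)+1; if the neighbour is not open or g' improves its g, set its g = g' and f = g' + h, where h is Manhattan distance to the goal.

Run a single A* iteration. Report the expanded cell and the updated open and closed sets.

step 1: expand (0,4) (f=7, h=3) → closed; open now [(0,5) g=5 f=7, (1,0) g=1 f=7, (1,1) g=2 f=7, (1,2) g=3 f=7, (1,3) g=4 f=7]

expanded=(0,4); open=[(0,5) g=5 f=7, (1,0) g=1 f=7, (1,1) g=2 f=7, (1,2) g=3 f=7, (1,3) g=4 f=7]; closed=[(0,0), (0,1), (0,2), (0,3), (0,4)]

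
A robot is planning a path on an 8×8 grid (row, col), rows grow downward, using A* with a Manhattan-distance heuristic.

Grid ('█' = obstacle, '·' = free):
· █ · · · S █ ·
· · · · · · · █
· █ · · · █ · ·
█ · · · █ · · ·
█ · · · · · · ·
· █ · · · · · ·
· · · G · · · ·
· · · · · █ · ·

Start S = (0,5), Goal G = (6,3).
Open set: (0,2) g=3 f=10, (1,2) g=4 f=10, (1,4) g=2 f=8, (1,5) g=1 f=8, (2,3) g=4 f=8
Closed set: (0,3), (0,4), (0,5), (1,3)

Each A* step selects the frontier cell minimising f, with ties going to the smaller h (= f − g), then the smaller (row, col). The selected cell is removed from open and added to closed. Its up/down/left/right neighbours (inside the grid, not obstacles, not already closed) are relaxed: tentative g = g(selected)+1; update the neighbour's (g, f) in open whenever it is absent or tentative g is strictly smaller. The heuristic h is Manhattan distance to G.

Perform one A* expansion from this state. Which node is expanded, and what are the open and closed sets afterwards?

step 1: expand (2,3) (f=8, h=4) → closed; open now [(0,2) g=3 f=10, (1,2) g=4 f=10, (1,4) g=2 f=8, (1,5) g=1 f=8, (2,2) g=5 f=10, (2,4) g=5 f=10, (3,3) g=5 f=8]

expanded=(2,3); open=[(0,2) g=3 f=10, (1,2) g=4 f=10, (1,4) g=2 f=8, (1,5) g=1 f=8, (2,2) g=5 f=10, (2,4) g=5 f=10, (3,3) g=5 f=8]; closed=[(0,3), (0,4), (0,5), (1,3), (2,3)]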